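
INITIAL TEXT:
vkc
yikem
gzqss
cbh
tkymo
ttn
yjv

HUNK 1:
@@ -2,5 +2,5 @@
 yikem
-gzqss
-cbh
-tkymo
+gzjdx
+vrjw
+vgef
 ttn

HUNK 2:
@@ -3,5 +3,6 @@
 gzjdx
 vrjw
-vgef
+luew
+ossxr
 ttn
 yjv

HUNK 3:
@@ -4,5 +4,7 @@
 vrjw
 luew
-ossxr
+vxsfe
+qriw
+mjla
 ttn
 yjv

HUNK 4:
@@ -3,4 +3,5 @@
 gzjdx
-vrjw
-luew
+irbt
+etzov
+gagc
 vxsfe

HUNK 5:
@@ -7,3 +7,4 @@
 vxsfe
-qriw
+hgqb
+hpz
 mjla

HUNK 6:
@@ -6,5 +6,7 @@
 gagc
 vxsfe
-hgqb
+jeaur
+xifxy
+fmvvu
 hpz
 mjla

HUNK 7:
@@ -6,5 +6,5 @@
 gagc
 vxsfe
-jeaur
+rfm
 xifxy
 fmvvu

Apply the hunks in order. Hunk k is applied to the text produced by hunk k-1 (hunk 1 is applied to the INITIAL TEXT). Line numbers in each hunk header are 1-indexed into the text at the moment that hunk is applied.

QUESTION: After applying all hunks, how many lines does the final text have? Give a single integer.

Hunk 1: at line 2 remove [gzqss,cbh,tkymo] add [gzjdx,vrjw,vgef] -> 7 lines: vkc yikem gzjdx vrjw vgef ttn yjv
Hunk 2: at line 3 remove [vgef] add [luew,ossxr] -> 8 lines: vkc yikem gzjdx vrjw luew ossxr ttn yjv
Hunk 3: at line 4 remove [ossxr] add [vxsfe,qriw,mjla] -> 10 lines: vkc yikem gzjdx vrjw luew vxsfe qriw mjla ttn yjv
Hunk 4: at line 3 remove [vrjw,luew] add [irbt,etzov,gagc] -> 11 lines: vkc yikem gzjdx irbt etzov gagc vxsfe qriw mjla ttn yjv
Hunk 5: at line 7 remove [qriw] add [hgqb,hpz] -> 12 lines: vkc yikem gzjdx irbt etzov gagc vxsfe hgqb hpz mjla ttn yjv
Hunk 6: at line 6 remove [hgqb] add [jeaur,xifxy,fmvvu] -> 14 lines: vkc yikem gzjdx irbt etzov gagc vxsfe jeaur xifxy fmvvu hpz mjla ttn yjv
Hunk 7: at line 6 remove [jeaur] add [rfm] -> 14 lines: vkc yikem gzjdx irbt etzov gagc vxsfe rfm xifxy fmvvu hpz mjla ttn yjv
Final line count: 14

Answer: 14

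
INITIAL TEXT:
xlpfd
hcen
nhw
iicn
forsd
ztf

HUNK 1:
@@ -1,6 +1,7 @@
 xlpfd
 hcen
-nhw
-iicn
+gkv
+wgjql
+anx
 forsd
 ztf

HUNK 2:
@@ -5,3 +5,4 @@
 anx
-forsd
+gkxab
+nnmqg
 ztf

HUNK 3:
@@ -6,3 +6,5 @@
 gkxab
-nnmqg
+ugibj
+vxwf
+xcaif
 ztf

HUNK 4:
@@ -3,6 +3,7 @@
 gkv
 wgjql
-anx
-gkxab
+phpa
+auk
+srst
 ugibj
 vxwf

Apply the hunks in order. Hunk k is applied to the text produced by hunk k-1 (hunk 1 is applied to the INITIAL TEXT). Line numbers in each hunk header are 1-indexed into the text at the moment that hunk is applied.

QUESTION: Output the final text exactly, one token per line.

Answer: xlpfd
hcen
gkv
wgjql
phpa
auk
srst
ugibj
vxwf
xcaif
ztf

Derivation:
Hunk 1: at line 1 remove [nhw,iicn] add [gkv,wgjql,anx] -> 7 lines: xlpfd hcen gkv wgjql anx forsd ztf
Hunk 2: at line 5 remove [forsd] add [gkxab,nnmqg] -> 8 lines: xlpfd hcen gkv wgjql anx gkxab nnmqg ztf
Hunk 3: at line 6 remove [nnmqg] add [ugibj,vxwf,xcaif] -> 10 lines: xlpfd hcen gkv wgjql anx gkxab ugibj vxwf xcaif ztf
Hunk 4: at line 3 remove [anx,gkxab] add [phpa,auk,srst] -> 11 lines: xlpfd hcen gkv wgjql phpa auk srst ugibj vxwf xcaif ztf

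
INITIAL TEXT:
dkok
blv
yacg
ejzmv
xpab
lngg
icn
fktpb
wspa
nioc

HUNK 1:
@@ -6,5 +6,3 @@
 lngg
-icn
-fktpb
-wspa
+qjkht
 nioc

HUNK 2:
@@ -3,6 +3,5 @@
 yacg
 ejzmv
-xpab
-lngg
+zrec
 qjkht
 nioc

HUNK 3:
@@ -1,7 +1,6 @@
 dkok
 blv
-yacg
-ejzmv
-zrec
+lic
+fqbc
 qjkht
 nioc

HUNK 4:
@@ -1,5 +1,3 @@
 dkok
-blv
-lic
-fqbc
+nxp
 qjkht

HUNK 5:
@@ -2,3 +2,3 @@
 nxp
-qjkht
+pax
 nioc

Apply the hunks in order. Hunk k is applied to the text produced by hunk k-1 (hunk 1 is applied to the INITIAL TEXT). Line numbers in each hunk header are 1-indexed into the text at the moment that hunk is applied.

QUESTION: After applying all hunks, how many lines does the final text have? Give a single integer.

Hunk 1: at line 6 remove [icn,fktpb,wspa] add [qjkht] -> 8 lines: dkok blv yacg ejzmv xpab lngg qjkht nioc
Hunk 2: at line 3 remove [xpab,lngg] add [zrec] -> 7 lines: dkok blv yacg ejzmv zrec qjkht nioc
Hunk 3: at line 1 remove [yacg,ejzmv,zrec] add [lic,fqbc] -> 6 lines: dkok blv lic fqbc qjkht nioc
Hunk 4: at line 1 remove [blv,lic,fqbc] add [nxp] -> 4 lines: dkok nxp qjkht nioc
Hunk 5: at line 2 remove [qjkht] add [pax] -> 4 lines: dkok nxp pax nioc
Final line count: 4

Answer: 4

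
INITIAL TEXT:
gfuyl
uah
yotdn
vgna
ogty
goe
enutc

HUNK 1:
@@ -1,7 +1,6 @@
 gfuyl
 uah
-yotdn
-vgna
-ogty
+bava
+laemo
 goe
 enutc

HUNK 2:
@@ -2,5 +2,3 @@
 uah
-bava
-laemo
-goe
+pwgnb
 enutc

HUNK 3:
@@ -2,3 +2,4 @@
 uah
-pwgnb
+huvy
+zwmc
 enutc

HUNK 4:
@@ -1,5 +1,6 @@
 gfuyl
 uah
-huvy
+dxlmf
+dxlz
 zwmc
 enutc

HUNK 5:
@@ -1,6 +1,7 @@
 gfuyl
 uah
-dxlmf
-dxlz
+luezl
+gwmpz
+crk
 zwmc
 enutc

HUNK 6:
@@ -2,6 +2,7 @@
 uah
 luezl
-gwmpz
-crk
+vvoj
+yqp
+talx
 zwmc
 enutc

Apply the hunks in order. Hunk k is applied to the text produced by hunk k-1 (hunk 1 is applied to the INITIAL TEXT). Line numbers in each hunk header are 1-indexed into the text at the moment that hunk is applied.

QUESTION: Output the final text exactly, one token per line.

Answer: gfuyl
uah
luezl
vvoj
yqp
talx
zwmc
enutc

Derivation:
Hunk 1: at line 1 remove [yotdn,vgna,ogty] add [bava,laemo] -> 6 lines: gfuyl uah bava laemo goe enutc
Hunk 2: at line 2 remove [bava,laemo,goe] add [pwgnb] -> 4 lines: gfuyl uah pwgnb enutc
Hunk 3: at line 2 remove [pwgnb] add [huvy,zwmc] -> 5 lines: gfuyl uah huvy zwmc enutc
Hunk 4: at line 1 remove [huvy] add [dxlmf,dxlz] -> 6 lines: gfuyl uah dxlmf dxlz zwmc enutc
Hunk 5: at line 1 remove [dxlmf,dxlz] add [luezl,gwmpz,crk] -> 7 lines: gfuyl uah luezl gwmpz crk zwmc enutc
Hunk 6: at line 2 remove [gwmpz,crk] add [vvoj,yqp,talx] -> 8 lines: gfuyl uah luezl vvoj yqp talx zwmc enutc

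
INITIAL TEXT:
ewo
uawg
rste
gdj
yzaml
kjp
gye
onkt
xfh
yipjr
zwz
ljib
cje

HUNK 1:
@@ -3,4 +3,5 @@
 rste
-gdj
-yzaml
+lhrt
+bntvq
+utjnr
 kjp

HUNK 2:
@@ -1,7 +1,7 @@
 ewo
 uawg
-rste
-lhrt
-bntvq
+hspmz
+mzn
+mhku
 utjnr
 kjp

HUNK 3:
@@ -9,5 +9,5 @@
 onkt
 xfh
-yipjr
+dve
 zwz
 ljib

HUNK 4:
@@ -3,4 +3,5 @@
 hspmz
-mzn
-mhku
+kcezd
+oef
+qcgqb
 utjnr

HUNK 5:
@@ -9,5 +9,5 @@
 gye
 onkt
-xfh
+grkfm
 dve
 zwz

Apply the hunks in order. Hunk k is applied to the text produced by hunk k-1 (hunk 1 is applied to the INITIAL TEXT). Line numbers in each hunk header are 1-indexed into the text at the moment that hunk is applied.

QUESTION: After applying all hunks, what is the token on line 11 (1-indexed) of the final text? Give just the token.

Answer: grkfm

Derivation:
Hunk 1: at line 3 remove [gdj,yzaml] add [lhrt,bntvq,utjnr] -> 14 lines: ewo uawg rste lhrt bntvq utjnr kjp gye onkt xfh yipjr zwz ljib cje
Hunk 2: at line 1 remove [rste,lhrt,bntvq] add [hspmz,mzn,mhku] -> 14 lines: ewo uawg hspmz mzn mhku utjnr kjp gye onkt xfh yipjr zwz ljib cje
Hunk 3: at line 9 remove [yipjr] add [dve] -> 14 lines: ewo uawg hspmz mzn mhku utjnr kjp gye onkt xfh dve zwz ljib cje
Hunk 4: at line 3 remove [mzn,mhku] add [kcezd,oef,qcgqb] -> 15 lines: ewo uawg hspmz kcezd oef qcgqb utjnr kjp gye onkt xfh dve zwz ljib cje
Hunk 5: at line 9 remove [xfh] add [grkfm] -> 15 lines: ewo uawg hspmz kcezd oef qcgqb utjnr kjp gye onkt grkfm dve zwz ljib cje
Final line 11: grkfm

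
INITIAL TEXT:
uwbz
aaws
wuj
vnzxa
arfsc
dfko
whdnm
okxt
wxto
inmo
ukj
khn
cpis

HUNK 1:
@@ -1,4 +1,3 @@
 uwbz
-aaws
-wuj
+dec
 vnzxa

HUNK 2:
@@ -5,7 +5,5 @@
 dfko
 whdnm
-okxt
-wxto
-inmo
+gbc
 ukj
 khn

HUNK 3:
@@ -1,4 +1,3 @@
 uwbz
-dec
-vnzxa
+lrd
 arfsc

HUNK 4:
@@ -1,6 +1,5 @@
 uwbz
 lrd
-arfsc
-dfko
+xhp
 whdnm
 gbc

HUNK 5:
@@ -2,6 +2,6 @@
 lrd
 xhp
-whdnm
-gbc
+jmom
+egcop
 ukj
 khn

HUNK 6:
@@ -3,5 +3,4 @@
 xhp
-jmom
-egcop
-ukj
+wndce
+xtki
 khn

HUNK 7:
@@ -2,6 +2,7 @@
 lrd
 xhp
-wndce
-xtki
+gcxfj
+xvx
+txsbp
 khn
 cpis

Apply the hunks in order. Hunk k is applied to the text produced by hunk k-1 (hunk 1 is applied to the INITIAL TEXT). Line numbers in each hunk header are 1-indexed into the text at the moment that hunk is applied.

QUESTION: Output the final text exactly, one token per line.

Answer: uwbz
lrd
xhp
gcxfj
xvx
txsbp
khn
cpis

Derivation:
Hunk 1: at line 1 remove [aaws,wuj] add [dec] -> 12 lines: uwbz dec vnzxa arfsc dfko whdnm okxt wxto inmo ukj khn cpis
Hunk 2: at line 5 remove [okxt,wxto,inmo] add [gbc] -> 10 lines: uwbz dec vnzxa arfsc dfko whdnm gbc ukj khn cpis
Hunk 3: at line 1 remove [dec,vnzxa] add [lrd] -> 9 lines: uwbz lrd arfsc dfko whdnm gbc ukj khn cpis
Hunk 4: at line 1 remove [arfsc,dfko] add [xhp] -> 8 lines: uwbz lrd xhp whdnm gbc ukj khn cpis
Hunk 5: at line 2 remove [whdnm,gbc] add [jmom,egcop] -> 8 lines: uwbz lrd xhp jmom egcop ukj khn cpis
Hunk 6: at line 3 remove [jmom,egcop,ukj] add [wndce,xtki] -> 7 lines: uwbz lrd xhp wndce xtki khn cpis
Hunk 7: at line 2 remove [wndce,xtki] add [gcxfj,xvx,txsbp] -> 8 lines: uwbz lrd xhp gcxfj xvx txsbp khn cpis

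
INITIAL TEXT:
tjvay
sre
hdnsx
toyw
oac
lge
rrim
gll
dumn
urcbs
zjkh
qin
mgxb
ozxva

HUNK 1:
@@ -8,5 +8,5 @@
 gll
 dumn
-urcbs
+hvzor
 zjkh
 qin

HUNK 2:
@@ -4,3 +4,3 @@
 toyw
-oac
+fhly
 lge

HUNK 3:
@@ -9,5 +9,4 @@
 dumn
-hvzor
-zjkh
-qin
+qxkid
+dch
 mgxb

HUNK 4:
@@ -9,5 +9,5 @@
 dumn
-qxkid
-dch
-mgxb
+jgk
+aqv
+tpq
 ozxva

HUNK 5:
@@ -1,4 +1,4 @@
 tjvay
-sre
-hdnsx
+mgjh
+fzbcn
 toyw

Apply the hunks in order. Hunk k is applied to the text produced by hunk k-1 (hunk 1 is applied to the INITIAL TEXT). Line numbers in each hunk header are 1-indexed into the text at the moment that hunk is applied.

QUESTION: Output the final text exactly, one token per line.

Answer: tjvay
mgjh
fzbcn
toyw
fhly
lge
rrim
gll
dumn
jgk
aqv
tpq
ozxva

Derivation:
Hunk 1: at line 8 remove [urcbs] add [hvzor] -> 14 lines: tjvay sre hdnsx toyw oac lge rrim gll dumn hvzor zjkh qin mgxb ozxva
Hunk 2: at line 4 remove [oac] add [fhly] -> 14 lines: tjvay sre hdnsx toyw fhly lge rrim gll dumn hvzor zjkh qin mgxb ozxva
Hunk 3: at line 9 remove [hvzor,zjkh,qin] add [qxkid,dch] -> 13 lines: tjvay sre hdnsx toyw fhly lge rrim gll dumn qxkid dch mgxb ozxva
Hunk 4: at line 9 remove [qxkid,dch,mgxb] add [jgk,aqv,tpq] -> 13 lines: tjvay sre hdnsx toyw fhly lge rrim gll dumn jgk aqv tpq ozxva
Hunk 5: at line 1 remove [sre,hdnsx] add [mgjh,fzbcn] -> 13 lines: tjvay mgjh fzbcn toyw fhly lge rrim gll dumn jgk aqv tpq ozxva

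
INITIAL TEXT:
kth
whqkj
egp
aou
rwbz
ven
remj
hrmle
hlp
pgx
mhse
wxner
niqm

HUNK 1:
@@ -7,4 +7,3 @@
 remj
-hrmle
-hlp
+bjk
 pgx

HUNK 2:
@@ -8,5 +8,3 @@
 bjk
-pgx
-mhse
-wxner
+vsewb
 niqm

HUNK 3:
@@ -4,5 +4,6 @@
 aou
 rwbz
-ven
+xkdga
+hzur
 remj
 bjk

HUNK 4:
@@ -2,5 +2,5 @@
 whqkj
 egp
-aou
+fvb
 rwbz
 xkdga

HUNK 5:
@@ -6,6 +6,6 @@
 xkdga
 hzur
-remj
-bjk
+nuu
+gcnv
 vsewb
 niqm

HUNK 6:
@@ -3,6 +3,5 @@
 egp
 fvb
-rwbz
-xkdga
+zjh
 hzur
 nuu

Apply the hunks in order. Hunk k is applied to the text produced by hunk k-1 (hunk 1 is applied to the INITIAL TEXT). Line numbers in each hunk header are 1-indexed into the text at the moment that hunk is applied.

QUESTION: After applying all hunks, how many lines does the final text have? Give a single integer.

Answer: 10

Derivation:
Hunk 1: at line 7 remove [hrmle,hlp] add [bjk] -> 12 lines: kth whqkj egp aou rwbz ven remj bjk pgx mhse wxner niqm
Hunk 2: at line 8 remove [pgx,mhse,wxner] add [vsewb] -> 10 lines: kth whqkj egp aou rwbz ven remj bjk vsewb niqm
Hunk 3: at line 4 remove [ven] add [xkdga,hzur] -> 11 lines: kth whqkj egp aou rwbz xkdga hzur remj bjk vsewb niqm
Hunk 4: at line 2 remove [aou] add [fvb] -> 11 lines: kth whqkj egp fvb rwbz xkdga hzur remj bjk vsewb niqm
Hunk 5: at line 6 remove [remj,bjk] add [nuu,gcnv] -> 11 lines: kth whqkj egp fvb rwbz xkdga hzur nuu gcnv vsewb niqm
Hunk 6: at line 3 remove [rwbz,xkdga] add [zjh] -> 10 lines: kth whqkj egp fvb zjh hzur nuu gcnv vsewb niqm
Final line count: 10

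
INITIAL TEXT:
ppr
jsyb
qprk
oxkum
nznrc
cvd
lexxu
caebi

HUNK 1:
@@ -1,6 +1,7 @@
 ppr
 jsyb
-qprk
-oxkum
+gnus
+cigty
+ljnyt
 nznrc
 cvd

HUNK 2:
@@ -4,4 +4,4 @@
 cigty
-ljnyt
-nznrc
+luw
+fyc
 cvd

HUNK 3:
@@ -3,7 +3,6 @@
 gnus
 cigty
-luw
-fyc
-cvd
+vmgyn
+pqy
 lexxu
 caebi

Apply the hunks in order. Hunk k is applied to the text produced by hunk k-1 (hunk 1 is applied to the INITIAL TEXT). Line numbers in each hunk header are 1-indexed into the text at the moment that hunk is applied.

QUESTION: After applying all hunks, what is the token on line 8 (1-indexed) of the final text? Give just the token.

Hunk 1: at line 1 remove [qprk,oxkum] add [gnus,cigty,ljnyt] -> 9 lines: ppr jsyb gnus cigty ljnyt nznrc cvd lexxu caebi
Hunk 2: at line 4 remove [ljnyt,nznrc] add [luw,fyc] -> 9 lines: ppr jsyb gnus cigty luw fyc cvd lexxu caebi
Hunk 3: at line 3 remove [luw,fyc,cvd] add [vmgyn,pqy] -> 8 lines: ppr jsyb gnus cigty vmgyn pqy lexxu caebi
Final line 8: caebi

Answer: caebi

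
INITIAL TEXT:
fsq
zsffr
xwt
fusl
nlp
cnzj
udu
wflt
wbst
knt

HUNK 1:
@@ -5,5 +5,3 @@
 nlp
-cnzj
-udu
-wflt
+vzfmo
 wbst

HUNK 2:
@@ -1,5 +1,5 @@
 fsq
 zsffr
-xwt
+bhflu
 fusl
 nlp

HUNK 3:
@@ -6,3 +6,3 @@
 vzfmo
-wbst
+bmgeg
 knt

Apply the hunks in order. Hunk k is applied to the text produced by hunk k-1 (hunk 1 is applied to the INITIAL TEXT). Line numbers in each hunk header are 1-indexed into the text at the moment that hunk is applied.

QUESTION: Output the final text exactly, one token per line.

Answer: fsq
zsffr
bhflu
fusl
nlp
vzfmo
bmgeg
knt

Derivation:
Hunk 1: at line 5 remove [cnzj,udu,wflt] add [vzfmo] -> 8 lines: fsq zsffr xwt fusl nlp vzfmo wbst knt
Hunk 2: at line 1 remove [xwt] add [bhflu] -> 8 lines: fsq zsffr bhflu fusl nlp vzfmo wbst knt
Hunk 3: at line 6 remove [wbst] add [bmgeg] -> 8 lines: fsq zsffr bhflu fusl nlp vzfmo bmgeg knt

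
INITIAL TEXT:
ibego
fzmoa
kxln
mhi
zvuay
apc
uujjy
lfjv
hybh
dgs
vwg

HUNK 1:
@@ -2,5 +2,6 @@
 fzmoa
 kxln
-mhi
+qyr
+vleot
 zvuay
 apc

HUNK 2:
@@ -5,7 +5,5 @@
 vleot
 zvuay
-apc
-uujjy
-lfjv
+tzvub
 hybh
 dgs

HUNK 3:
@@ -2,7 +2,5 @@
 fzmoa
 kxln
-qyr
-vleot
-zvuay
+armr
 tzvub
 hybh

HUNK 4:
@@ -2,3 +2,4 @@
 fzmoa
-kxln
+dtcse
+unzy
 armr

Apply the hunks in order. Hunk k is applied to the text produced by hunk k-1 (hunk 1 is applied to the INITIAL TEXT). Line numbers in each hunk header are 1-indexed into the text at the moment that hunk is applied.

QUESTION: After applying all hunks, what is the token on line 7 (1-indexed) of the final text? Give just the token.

Hunk 1: at line 2 remove [mhi] add [qyr,vleot] -> 12 lines: ibego fzmoa kxln qyr vleot zvuay apc uujjy lfjv hybh dgs vwg
Hunk 2: at line 5 remove [apc,uujjy,lfjv] add [tzvub] -> 10 lines: ibego fzmoa kxln qyr vleot zvuay tzvub hybh dgs vwg
Hunk 3: at line 2 remove [qyr,vleot,zvuay] add [armr] -> 8 lines: ibego fzmoa kxln armr tzvub hybh dgs vwg
Hunk 4: at line 2 remove [kxln] add [dtcse,unzy] -> 9 lines: ibego fzmoa dtcse unzy armr tzvub hybh dgs vwg
Final line 7: hybh

Answer: hybh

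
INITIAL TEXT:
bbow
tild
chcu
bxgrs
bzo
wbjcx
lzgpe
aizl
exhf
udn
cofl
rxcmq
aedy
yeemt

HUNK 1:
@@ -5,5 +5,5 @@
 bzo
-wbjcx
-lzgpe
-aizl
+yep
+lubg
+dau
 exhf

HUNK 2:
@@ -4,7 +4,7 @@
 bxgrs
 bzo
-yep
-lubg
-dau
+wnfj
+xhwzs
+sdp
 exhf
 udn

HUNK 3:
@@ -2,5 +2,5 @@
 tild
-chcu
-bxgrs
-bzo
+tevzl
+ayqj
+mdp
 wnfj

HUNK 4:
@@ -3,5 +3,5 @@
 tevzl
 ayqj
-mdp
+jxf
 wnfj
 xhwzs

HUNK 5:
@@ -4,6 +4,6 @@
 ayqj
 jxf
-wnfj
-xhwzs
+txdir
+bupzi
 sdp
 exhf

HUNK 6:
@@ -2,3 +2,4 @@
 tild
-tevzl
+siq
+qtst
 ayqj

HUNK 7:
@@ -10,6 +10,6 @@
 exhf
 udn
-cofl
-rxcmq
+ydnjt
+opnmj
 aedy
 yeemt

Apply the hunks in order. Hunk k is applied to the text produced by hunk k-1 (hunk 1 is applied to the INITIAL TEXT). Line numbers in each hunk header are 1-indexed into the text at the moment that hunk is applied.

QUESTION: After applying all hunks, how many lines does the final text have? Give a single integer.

Hunk 1: at line 5 remove [wbjcx,lzgpe,aizl] add [yep,lubg,dau] -> 14 lines: bbow tild chcu bxgrs bzo yep lubg dau exhf udn cofl rxcmq aedy yeemt
Hunk 2: at line 4 remove [yep,lubg,dau] add [wnfj,xhwzs,sdp] -> 14 lines: bbow tild chcu bxgrs bzo wnfj xhwzs sdp exhf udn cofl rxcmq aedy yeemt
Hunk 3: at line 2 remove [chcu,bxgrs,bzo] add [tevzl,ayqj,mdp] -> 14 lines: bbow tild tevzl ayqj mdp wnfj xhwzs sdp exhf udn cofl rxcmq aedy yeemt
Hunk 4: at line 3 remove [mdp] add [jxf] -> 14 lines: bbow tild tevzl ayqj jxf wnfj xhwzs sdp exhf udn cofl rxcmq aedy yeemt
Hunk 5: at line 4 remove [wnfj,xhwzs] add [txdir,bupzi] -> 14 lines: bbow tild tevzl ayqj jxf txdir bupzi sdp exhf udn cofl rxcmq aedy yeemt
Hunk 6: at line 2 remove [tevzl] add [siq,qtst] -> 15 lines: bbow tild siq qtst ayqj jxf txdir bupzi sdp exhf udn cofl rxcmq aedy yeemt
Hunk 7: at line 10 remove [cofl,rxcmq] add [ydnjt,opnmj] -> 15 lines: bbow tild siq qtst ayqj jxf txdir bupzi sdp exhf udn ydnjt opnmj aedy yeemt
Final line count: 15

Answer: 15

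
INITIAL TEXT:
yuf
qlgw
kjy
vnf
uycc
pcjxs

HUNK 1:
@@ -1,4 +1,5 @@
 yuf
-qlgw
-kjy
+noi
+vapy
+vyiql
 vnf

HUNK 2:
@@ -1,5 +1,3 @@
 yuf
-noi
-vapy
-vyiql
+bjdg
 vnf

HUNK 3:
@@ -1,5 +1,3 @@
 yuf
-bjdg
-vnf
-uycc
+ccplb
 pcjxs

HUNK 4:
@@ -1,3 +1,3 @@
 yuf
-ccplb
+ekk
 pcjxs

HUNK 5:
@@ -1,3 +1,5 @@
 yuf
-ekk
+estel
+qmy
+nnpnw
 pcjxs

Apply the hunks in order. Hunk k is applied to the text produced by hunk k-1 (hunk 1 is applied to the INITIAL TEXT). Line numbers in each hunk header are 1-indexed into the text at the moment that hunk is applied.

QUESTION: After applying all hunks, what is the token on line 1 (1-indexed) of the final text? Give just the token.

Hunk 1: at line 1 remove [qlgw,kjy] add [noi,vapy,vyiql] -> 7 lines: yuf noi vapy vyiql vnf uycc pcjxs
Hunk 2: at line 1 remove [noi,vapy,vyiql] add [bjdg] -> 5 lines: yuf bjdg vnf uycc pcjxs
Hunk 3: at line 1 remove [bjdg,vnf,uycc] add [ccplb] -> 3 lines: yuf ccplb pcjxs
Hunk 4: at line 1 remove [ccplb] add [ekk] -> 3 lines: yuf ekk pcjxs
Hunk 5: at line 1 remove [ekk] add [estel,qmy,nnpnw] -> 5 lines: yuf estel qmy nnpnw pcjxs
Final line 1: yuf

Answer: yuf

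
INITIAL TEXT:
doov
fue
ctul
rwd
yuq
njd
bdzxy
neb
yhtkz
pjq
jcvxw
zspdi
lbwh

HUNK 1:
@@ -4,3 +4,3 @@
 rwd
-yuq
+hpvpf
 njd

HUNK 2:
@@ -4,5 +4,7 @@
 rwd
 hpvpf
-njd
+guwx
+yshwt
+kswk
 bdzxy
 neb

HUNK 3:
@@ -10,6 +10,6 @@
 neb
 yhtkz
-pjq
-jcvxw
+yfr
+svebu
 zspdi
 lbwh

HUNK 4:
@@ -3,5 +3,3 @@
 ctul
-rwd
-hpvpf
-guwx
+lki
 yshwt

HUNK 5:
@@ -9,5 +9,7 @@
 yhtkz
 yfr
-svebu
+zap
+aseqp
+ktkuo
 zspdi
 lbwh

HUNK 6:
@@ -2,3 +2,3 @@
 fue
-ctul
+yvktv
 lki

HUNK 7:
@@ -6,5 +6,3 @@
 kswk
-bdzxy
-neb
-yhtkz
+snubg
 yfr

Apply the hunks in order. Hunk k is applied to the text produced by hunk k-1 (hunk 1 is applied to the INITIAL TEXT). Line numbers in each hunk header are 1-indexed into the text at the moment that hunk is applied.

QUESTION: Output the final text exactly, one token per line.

Answer: doov
fue
yvktv
lki
yshwt
kswk
snubg
yfr
zap
aseqp
ktkuo
zspdi
lbwh

Derivation:
Hunk 1: at line 4 remove [yuq] add [hpvpf] -> 13 lines: doov fue ctul rwd hpvpf njd bdzxy neb yhtkz pjq jcvxw zspdi lbwh
Hunk 2: at line 4 remove [njd] add [guwx,yshwt,kswk] -> 15 lines: doov fue ctul rwd hpvpf guwx yshwt kswk bdzxy neb yhtkz pjq jcvxw zspdi lbwh
Hunk 3: at line 10 remove [pjq,jcvxw] add [yfr,svebu] -> 15 lines: doov fue ctul rwd hpvpf guwx yshwt kswk bdzxy neb yhtkz yfr svebu zspdi lbwh
Hunk 4: at line 3 remove [rwd,hpvpf,guwx] add [lki] -> 13 lines: doov fue ctul lki yshwt kswk bdzxy neb yhtkz yfr svebu zspdi lbwh
Hunk 5: at line 9 remove [svebu] add [zap,aseqp,ktkuo] -> 15 lines: doov fue ctul lki yshwt kswk bdzxy neb yhtkz yfr zap aseqp ktkuo zspdi lbwh
Hunk 6: at line 2 remove [ctul] add [yvktv] -> 15 lines: doov fue yvktv lki yshwt kswk bdzxy neb yhtkz yfr zap aseqp ktkuo zspdi lbwh
Hunk 7: at line 6 remove [bdzxy,neb,yhtkz] add [snubg] -> 13 lines: doov fue yvktv lki yshwt kswk snubg yfr zap aseqp ktkuo zspdi lbwh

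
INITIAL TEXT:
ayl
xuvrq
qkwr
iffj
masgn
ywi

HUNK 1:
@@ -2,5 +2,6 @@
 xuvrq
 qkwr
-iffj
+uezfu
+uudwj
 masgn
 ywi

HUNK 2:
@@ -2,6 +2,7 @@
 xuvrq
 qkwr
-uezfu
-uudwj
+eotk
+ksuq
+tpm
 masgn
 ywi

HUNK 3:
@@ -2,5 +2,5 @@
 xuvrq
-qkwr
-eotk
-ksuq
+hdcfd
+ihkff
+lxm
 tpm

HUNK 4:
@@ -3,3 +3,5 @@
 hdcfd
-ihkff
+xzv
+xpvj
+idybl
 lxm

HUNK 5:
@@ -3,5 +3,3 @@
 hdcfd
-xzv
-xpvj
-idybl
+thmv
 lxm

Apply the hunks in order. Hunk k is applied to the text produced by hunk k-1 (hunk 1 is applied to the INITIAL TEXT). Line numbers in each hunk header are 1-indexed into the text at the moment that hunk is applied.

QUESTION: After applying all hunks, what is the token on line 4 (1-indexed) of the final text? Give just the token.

Hunk 1: at line 2 remove [iffj] add [uezfu,uudwj] -> 7 lines: ayl xuvrq qkwr uezfu uudwj masgn ywi
Hunk 2: at line 2 remove [uezfu,uudwj] add [eotk,ksuq,tpm] -> 8 lines: ayl xuvrq qkwr eotk ksuq tpm masgn ywi
Hunk 3: at line 2 remove [qkwr,eotk,ksuq] add [hdcfd,ihkff,lxm] -> 8 lines: ayl xuvrq hdcfd ihkff lxm tpm masgn ywi
Hunk 4: at line 3 remove [ihkff] add [xzv,xpvj,idybl] -> 10 lines: ayl xuvrq hdcfd xzv xpvj idybl lxm tpm masgn ywi
Hunk 5: at line 3 remove [xzv,xpvj,idybl] add [thmv] -> 8 lines: ayl xuvrq hdcfd thmv lxm tpm masgn ywi
Final line 4: thmv

Answer: thmv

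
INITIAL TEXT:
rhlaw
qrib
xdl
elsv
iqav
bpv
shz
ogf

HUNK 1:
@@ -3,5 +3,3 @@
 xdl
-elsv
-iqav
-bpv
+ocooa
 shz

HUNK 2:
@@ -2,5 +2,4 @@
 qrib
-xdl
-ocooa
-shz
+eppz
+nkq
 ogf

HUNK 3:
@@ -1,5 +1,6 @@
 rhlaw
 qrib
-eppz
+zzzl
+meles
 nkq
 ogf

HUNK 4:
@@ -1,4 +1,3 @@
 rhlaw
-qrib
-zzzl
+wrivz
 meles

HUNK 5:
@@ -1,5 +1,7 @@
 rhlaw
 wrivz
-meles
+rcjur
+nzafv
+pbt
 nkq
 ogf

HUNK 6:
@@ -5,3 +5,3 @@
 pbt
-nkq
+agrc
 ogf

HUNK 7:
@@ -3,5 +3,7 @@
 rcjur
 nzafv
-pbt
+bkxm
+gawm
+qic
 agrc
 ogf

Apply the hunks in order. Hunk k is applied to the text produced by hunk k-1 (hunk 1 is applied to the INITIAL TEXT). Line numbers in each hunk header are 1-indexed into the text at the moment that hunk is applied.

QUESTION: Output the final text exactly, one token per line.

Hunk 1: at line 3 remove [elsv,iqav,bpv] add [ocooa] -> 6 lines: rhlaw qrib xdl ocooa shz ogf
Hunk 2: at line 2 remove [xdl,ocooa,shz] add [eppz,nkq] -> 5 lines: rhlaw qrib eppz nkq ogf
Hunk 3: at line 1 remove [eppz] add [zzzl,meles] -> 6 lines: rhlaw qrib zzzl meles nkq ogf
Hunk 4: at line 1 remove [qrib,zzzl] add [wrivz] -> 5 lines: rhlaw wrivz meles nkq ogf
Hunk 5: at line 1 remove [meles] add [rcjur,nzafv,pbt] -> 7 lines: rhlaw wrivz rcjur nzafv pbt nkq ogf
Hunk 6: at line 5 remove [nkq] add [agrc] -> 7 lines: rhlaw wrivz rcjur nzafv pbt agrc ogf
Hunk 7: at line 3 remove [pbt] add [bkxm,gawm,qic] -> 9 lines: rhlaw wrivz rcjur nzafv bkxm gawm qic agrc ogf

Answer: rhlaw
wrivz
rcjur
nzafv
bkxm
gawm
qic
agrc
ogf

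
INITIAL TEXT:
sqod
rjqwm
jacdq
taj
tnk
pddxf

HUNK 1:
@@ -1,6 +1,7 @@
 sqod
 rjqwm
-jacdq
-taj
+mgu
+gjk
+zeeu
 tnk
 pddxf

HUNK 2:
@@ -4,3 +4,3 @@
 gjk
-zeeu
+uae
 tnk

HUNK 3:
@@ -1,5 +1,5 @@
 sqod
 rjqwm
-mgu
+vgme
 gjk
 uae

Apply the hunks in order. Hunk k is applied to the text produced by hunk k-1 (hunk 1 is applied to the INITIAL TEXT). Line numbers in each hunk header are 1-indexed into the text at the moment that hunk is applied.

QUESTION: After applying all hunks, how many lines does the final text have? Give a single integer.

Hunk 1: at line 1 remove [jacdq,taj] add [mgu,gjk,zeeu] -> 7 lines: sqod rjqwm mgu gjk zeeu tnk pddxf
Hunk 2: at line 4 remove [zeeu] add [uae] -> 7 lines: sqod rjqwm mgu gjk uae tnk pddxf
Hunk 3: at line 1 remove [mgu] add [vgme] -> 7 lines: sqod rjqwm vgme gjk uae tnk pddxf
Final line count: 7

Answer: 7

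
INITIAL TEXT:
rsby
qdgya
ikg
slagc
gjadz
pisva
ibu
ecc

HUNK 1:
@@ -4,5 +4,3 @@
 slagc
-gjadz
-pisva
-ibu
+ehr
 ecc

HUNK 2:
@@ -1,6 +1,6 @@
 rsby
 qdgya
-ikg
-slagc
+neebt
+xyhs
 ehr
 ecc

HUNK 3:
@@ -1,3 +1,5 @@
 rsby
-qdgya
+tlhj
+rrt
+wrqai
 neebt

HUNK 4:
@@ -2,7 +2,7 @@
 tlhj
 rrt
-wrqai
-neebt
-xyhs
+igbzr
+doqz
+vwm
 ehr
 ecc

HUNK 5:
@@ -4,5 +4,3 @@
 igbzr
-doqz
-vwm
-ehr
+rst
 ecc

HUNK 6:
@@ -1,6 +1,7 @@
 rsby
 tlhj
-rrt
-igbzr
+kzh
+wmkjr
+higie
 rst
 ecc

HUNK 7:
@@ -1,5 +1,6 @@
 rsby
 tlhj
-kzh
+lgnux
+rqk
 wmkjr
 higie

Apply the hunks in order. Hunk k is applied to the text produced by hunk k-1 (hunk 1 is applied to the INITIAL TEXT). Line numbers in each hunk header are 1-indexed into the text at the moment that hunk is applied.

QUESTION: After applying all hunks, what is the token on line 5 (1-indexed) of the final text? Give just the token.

Hunk 1: at line 4 remove [gjadz,pisva,ibu] add [ehr] -> 6 lines: rsby qdgya ikg slagc ehr ecc
Hunk 2: at line 1 remove [ikg,slagc] add [neebt,xyhs] -> 6 lines: rsby qdgya neebt xyhs ehr ecc
Hunk 3: at line 1 remove [qdgya] add [tlhj,rrt,wrqai] -> 8 lines: rsby tlhj rrt wrqai neebt xyhs ehr ecc
Hunk 4: at line 2 remove [wrqai,neebt,xyhs] add [igbzr,doqz,vwm] -> 8 lines: rsby tlhj rrt igbzr doqz vwm ehr ecc
Hunk 5: at line 4 remove [doqz,vwm,ehr] add [rst] -> 6 lines: rsby tlhj rrt igbzr rst ecc
Hunk 6: at line 1 remove [rrt,igbzr] add [kzh,wmkjr,higie] -> 7 lines: rsby tlhj kzh wmkjr higie rst ecc
Hunk 7: at line 1 remove [kzh] add [lgnux,rqk] -> 8 lines: rsby tlhj lgnux rqk wmkjr higie rst ecc
Final line 5: wmkjr

Answer: wmkjr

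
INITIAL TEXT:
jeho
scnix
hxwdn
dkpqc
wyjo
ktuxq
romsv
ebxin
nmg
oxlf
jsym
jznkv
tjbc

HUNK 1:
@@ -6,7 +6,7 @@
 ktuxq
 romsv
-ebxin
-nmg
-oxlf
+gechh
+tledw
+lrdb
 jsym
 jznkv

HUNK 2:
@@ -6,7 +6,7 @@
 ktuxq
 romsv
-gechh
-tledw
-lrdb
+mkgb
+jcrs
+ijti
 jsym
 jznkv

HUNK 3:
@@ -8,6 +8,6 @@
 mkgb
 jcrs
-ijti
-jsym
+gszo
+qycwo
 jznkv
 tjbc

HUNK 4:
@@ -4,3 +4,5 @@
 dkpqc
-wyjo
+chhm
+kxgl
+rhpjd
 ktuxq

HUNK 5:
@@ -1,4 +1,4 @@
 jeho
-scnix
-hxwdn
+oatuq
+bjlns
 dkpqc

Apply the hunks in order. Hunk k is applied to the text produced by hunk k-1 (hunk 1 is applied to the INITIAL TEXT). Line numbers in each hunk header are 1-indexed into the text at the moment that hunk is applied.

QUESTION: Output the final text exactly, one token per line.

Hunk 1: at line 6 remove [ebxin,nmg,oxlf] add [gechh,tledw,lrdb] -> 13 lines: jeho scnix hxwdn dkpqc wyjo ktuxq romsv gechh tledw lrdb jsym jznkv tjbc
Hunk 2: at line 6 remove [gechh,tledw,lrdb] add [mkgb,jcrs,ijti] -> 13 lines: jeho scnix hxwdn dkpqc wyjo ktuxq romsv mkgb jcrs ijti jsym jznkv tjbc
Hunk 3: at line 8 remove [ijti,jsym] add [gszo,qycwo] -> 13 lines: jeho scnix hxwdn dkpqc wyjo ktuxq romsv mkgb jcrs gszo qycwo jznkv tjbc
Hunk 4: at line 4 remove [wyjo] add [chhm,kxgl,rhpjd] -> 15 lines: jeho scnix hxwdn dkpqc chhm kxgl rhpjd ktuxq romsv mkgb jcrs gszo qycwo jznkv tjbc
Hunk 5: at line 1 remove [scnix,hxwdn] add [oatuq,bjlns] -> 15 lines: jeho oatuq bjlns dkpqc chhm kxgl rhpjd ktuxq romsv mkgb jcrs gszo qycwo jznkv tjbc

Answer: jeho
oatuq
bjlns
dkpqc
chhm
kxgl
rhpjd
ktuxq
romsv
mkgb
jcrs
gszo
qycwo
jznkv
tjbc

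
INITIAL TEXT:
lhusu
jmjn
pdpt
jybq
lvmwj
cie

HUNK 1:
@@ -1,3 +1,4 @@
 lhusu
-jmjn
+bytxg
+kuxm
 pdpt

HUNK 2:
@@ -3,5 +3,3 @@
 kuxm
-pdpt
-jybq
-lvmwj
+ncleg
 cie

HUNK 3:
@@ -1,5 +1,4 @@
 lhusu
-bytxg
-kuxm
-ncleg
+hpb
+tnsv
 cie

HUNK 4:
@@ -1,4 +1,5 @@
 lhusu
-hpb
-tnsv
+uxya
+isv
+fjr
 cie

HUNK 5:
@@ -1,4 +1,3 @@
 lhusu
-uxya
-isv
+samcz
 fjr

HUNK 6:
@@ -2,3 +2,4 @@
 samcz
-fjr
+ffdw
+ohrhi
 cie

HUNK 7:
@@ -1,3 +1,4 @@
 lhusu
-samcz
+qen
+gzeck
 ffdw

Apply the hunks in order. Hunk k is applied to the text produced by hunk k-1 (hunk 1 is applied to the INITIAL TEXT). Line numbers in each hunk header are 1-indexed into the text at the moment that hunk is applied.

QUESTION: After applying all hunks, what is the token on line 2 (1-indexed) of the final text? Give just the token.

Answer: qen

Derivation:
Hunk 1: at line 1 remove [jmjn] add [bytxg,kuxm] -> 7 lines: lhusu bytxg kuxm pdpt jybq lvmwj cie
Hunk 2: at line 3 remove [pdpt,jybq,lvmwj] add [ncleg] -> 5 lines: lhusu bytxg kuxm ncleg cie
Hunk 3: at line 1 remove [bytxg,kuxm,ncleg] add [hpb,tnsv] -> 4 lines: lhusu hpb tnsv cie
Hunk 4: at line 1 remove [hpb,tnsv] add [uxya,isv,fjr] -> 5 lines: lhusu uxya isv fjr cie
Hunk 5: at line 1 remove [uxya,isv] add [samcz] -> 4 lines: lhusu samcz fjr cie
Hunk 6: at line 2 remove [fjr] add [ffdw,ohrhi] -> 5 lines: lhusu samcz ffdw ohrhi cie
Hunk 7: at line 1 remove [samcz] add [qen,gzeck] -> 6 lines: lhusu qen gzeck ffdw ohrhi cie
Final line 2: qen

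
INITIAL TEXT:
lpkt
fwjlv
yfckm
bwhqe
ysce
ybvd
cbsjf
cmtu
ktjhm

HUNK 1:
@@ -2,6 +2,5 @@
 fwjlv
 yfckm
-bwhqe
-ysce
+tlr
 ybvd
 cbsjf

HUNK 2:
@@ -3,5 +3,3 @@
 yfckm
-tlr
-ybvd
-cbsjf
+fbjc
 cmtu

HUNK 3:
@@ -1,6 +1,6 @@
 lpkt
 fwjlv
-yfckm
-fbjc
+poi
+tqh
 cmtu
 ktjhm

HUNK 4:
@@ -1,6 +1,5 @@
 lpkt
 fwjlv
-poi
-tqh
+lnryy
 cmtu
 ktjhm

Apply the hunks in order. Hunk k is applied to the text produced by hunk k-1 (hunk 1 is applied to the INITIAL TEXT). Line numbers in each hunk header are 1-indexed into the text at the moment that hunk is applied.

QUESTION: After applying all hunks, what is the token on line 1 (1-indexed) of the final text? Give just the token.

Answer: lpkt

Derivation:
Hunk 1: at line 2 remove [bwhqe,ysce] add [tlr] -> 8 lines: lpkt fwjlv yfckm tlr ybvd cbsjf cmtu ktjhm
Hunk 2: at line 3 remove [tlr,ybvd,cbsjf] add [fbjc] -> 6 lines: lpkt fwjlv yfckm fbjc cmtu ktjhm
Hunk 3: at line 1 remove [yfckm,fbjc] add [poi,tqh] -> 6 lines: lpkt fwjlv poi tqh cmtu ktjhm
Hunk 4: at line 1 remove [poi,tqh] add [lnryy] -> 5 lines: lpkt fwjlv lnryy cmtu ktjhm
Final line 1: lpkt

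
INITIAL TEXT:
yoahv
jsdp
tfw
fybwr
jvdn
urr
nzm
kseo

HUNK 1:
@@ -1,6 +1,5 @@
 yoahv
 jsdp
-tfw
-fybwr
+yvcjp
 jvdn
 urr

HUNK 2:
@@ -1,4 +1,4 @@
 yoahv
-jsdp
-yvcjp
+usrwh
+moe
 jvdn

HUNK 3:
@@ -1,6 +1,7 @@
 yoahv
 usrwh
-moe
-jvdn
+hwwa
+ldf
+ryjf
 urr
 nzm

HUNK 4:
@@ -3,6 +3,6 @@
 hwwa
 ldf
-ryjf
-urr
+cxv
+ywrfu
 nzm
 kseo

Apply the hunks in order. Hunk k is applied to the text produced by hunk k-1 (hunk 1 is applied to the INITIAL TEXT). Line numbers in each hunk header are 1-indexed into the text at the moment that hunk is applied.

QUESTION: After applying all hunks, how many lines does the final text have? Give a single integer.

Answer: 8

Derivation:
Hunk 1: at line 1 remove [tfw,fybwr] add [yvcjp] -> 7 lines: yoahv jsdp yvcjp jvdn urr nzm kseo
Hunk 2: at line 1 remove [jsdp,yvcjp] add [usrwh,moe] -> 7 lines: yoahv usrwh moe jvdn urr nzm kseo
Hunk 3: at line 1 remove [moe,jvdn] add [hwwa,ldf,ryjf] -> 8 lines: yoahv usrwh hwwa ldf ryjf urr nzm kseo
Hunk 4: at line 3 remove [ryjf,urr] add [cxv,ywrfu] -> 8 lines: yoahv usrwh hwwa ldf cxv ywrfu nzm kseo
Final line count: 8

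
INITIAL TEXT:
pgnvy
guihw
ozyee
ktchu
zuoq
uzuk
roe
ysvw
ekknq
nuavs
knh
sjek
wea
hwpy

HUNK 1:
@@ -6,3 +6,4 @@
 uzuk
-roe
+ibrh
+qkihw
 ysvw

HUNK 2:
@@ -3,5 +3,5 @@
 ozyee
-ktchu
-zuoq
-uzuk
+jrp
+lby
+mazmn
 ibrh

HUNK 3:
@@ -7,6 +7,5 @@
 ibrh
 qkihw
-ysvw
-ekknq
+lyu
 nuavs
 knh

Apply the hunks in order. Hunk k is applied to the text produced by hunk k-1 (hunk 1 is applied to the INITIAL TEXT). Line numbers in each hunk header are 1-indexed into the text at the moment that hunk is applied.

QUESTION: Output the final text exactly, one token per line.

Hunk 1: at line 6 remove [roe] add [ibrh,qkihw] -> 15 lines: pgnvy guihw ozyee ktchu zuoq uzuk ibrh qkihw ysvw ekknq nuavs knh sjek wea hwpy
Hunk 2: at line 3 remove [ktchu,zuoq,uzuk] add [jrp,lby,mazmn] -> 15 lines: pgnvy guihw ozyee jrp lby mazmn ibrh qkihw ysvw ekknq nuavs knh sjek wea hwpy
Hunk 3: at line 7 remove [ysvw,ekknq] add [lyu] -> 14 lines: pgnvy guihw ozyee jrp lby mazmn ibrh qkihw lyu nuavs knh sjek wea hwpy

Answer: pgnvy
guihw
ozyee
jrp
lby
mazmn
ibrh
qkihw
lyu
nuavs
knh
sjek
wea
hwpy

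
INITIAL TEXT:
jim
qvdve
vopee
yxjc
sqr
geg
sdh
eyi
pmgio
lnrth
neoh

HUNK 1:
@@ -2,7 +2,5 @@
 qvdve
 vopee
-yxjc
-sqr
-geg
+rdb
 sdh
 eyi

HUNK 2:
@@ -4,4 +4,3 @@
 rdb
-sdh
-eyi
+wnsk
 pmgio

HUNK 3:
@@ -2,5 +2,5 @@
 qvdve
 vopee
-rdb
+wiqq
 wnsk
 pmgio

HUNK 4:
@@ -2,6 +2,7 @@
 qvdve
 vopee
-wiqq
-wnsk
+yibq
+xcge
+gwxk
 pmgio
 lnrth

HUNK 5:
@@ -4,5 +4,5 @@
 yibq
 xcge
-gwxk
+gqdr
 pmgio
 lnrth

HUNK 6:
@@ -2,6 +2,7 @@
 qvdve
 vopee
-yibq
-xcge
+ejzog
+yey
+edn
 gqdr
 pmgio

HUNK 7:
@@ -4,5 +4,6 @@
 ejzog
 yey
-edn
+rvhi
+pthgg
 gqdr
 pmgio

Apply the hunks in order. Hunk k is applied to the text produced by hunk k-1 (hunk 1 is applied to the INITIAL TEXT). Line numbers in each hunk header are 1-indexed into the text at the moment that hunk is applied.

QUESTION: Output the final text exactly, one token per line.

Hunk 1: at line 2 remove [yxjc,sqr,geg] add [rdb] -> 9 lines: jim qvdve vopee rdb sdh eyi pmgio lnrth neoh
Hunk 2: at line 4 remove [sdh,eyi] add [wnsk] -> 8 lines: jim qvdve vopee rdb wnsk pmgio lnrth neoh
Hunk 3: at line 2 remove [rdb] add [wiqq] -> 8 lines: jim qvdve vopee wiqq wnsk pmgio lnrth neoh
Hunk 4: at line 2 remove [wiqq,wnsk] add [yibq,xcge,gwxk] -> 9 lines: jim qvdve vopee yibq xcge gwxk pmgio lnrth neoh
Hunk 5: at line 4 remove [gwxk] add [gqdr] -> 9 lines: jim qvdve vopee yibq xcge gqdr pmgio lnrth neoh
Hunk 6: at line 2 remove [yibq,xcge] add [ejzog,yey,edn] -> 10 lines: jim qvdve vopee ejzog yey edn gqdr pmgio lnrth neoh
Hunk 7: at line 4 remove [edn] add [rvhi,pthgg] -> 11 lines: jim qvdve vopee ejzog yey rvhi pthgg gqdr pmgio lnrth neoh

Answer: jim
qvdve
vopee
ejzog
yey
rvhi
pthgg
gqdr
pmgio
lnrth
neoh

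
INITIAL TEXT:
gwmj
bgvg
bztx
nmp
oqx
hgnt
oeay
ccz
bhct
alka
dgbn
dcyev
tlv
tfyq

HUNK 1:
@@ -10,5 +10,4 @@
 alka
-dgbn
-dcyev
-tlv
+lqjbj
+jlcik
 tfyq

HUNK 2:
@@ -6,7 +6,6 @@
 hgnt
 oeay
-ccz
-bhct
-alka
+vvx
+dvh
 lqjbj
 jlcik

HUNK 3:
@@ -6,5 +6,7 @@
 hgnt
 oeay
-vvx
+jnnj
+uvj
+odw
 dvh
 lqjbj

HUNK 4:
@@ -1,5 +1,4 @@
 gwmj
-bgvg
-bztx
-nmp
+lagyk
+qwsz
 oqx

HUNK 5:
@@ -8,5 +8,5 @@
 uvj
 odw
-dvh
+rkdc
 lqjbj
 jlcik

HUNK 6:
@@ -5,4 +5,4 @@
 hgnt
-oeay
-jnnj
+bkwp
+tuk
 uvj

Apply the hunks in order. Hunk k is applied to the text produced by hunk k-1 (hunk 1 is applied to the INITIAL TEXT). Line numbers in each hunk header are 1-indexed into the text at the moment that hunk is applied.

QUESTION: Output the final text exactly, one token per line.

Hunk 1: at line 10 remove [dgbn,dcyev,tlv] add [lqjbj,jlcik] -> 13 lines: gwmj bgvg bztx nmp oqx hgnt oeay ccz bhct alka lqjbj jlcik tfyq
Hunk 2: at line 6 remove [ccz,bhct,alka] add [vvx,dvh] -> 12 lines: gwmj bgvg bztx nmp oqx hgnt oeay vvx dvh lqjbj jlcik tfyq
Hunk 3: at line 6 remove [vvx] add [jnnj,uvj,odw] -> 14 lines: gwmj bgvg bztx nmp oqx hgnt oeay jnnj uvj odw dvh lqjbj jlcik tfyq
Hunk 4: at line 1 remove [bgvg,bztx,nmp] add [lagyk,qwsz] -> 13 lines: gwmj lagyk qwsz oqx hgnt oeay jnnj uvj odw dvh lqjbj jlcik tfyq
Hunk 5: at line 8 remove [dvh] add [rkdc] -> 13 lines: gwmj lagyk qwsz oqx hgnt oeay jnnj uvj odw rkdc lqjbj jlcik tfyq
Hunk 6: at line 5 remove [oeay,jnnj] add [bkwp,tuk] -> 13 lines: gwmj lagyk qwsz oqx hgnt bkwp tuk uvj odw rkdc lqjbj jlcik tfyq

Answer: gwmj
lagyk
qwsz
oqx
hgnt
bkwp
tuk
uvj
odw
rkdc
lqjbj
jlcik
tfyq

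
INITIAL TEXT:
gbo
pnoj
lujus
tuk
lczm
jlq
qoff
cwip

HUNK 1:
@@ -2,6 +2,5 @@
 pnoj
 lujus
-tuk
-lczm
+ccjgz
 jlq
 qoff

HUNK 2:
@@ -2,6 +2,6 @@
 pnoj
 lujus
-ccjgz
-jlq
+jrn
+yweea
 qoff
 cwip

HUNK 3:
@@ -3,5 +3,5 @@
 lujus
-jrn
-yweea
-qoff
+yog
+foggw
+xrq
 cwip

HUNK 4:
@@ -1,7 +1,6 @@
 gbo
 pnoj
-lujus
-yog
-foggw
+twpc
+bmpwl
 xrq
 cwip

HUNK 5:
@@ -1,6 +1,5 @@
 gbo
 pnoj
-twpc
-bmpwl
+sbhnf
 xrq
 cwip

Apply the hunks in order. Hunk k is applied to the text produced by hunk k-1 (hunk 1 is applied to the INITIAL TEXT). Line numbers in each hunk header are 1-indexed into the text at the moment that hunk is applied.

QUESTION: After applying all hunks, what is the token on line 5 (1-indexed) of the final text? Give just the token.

Answer: cwip

Derivation:
Hunk 1: at line 2 remove [tuk,lczm] add [ccjgz] -> 7 lines: gbo pnoj lujus ccjgz jlq qoff cwip
Hunk 2: at line 2 remove [ccjgz,jlq] add [jrn,yweea] -> 7 lines: gbo pnoj lujus jrn yweea qoff cwip
Hunk 3: at line 3 remove [jrn,yweea,qoff] add [yog,foggw,xrq] -> 7 lines: gbo pnoj lujus yog foggw xrq cwip
Hunk 4: at line 1 remove [lujus,yog,foggw] add [twpc,bmpwl] -> 6 lines: gbo pnoj twpc bmpwl xrq cwip
Hunk 5: at line 1 remove [twpc,bmpwl] add [sbhnf] -> 5 lines: gbo pnoj sbhnf xrq cwip
Final line 5: cwip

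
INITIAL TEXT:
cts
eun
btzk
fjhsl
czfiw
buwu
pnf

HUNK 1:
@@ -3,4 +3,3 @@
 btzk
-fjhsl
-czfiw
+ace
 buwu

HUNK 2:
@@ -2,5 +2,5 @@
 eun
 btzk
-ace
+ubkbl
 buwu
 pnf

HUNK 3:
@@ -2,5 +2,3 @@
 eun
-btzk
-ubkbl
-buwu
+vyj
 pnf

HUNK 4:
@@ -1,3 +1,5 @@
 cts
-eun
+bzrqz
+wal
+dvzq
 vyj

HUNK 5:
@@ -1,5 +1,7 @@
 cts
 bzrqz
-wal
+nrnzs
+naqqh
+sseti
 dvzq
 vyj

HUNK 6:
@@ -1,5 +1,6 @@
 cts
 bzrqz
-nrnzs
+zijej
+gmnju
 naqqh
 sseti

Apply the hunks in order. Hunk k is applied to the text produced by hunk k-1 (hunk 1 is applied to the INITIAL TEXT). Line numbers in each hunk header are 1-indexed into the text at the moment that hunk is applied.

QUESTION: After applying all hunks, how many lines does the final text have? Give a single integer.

Answer: 9

Derivation:
Hunk 1: at line 3 remove [fjhsl,czfiw] add [ace] -> 6 lines: cts eun btzk ace buwu pnf
Hunk 2: at line 2 remove [ace] add [ubkbl] -> 6 lines: cts eun btzk ubkbl buwu pnf
Hunk 3: at line 2 remove [btzk,ubkbl,buwu] add [vyj] -> 4 lines: cts eun vyj pnf
Hunk 4: at line 1 remove [eun] add [bzrqz,wal,dvzq] -> 6 lines: cts bzrqz wal dvzq vyj pnf
Hunk 5: at line 1 remove [wal] add [nrnzs,naqqh,sseti] -> 8 lines: cts bzrqz nrnzs naqqh sseti dvzq vyj pnf
Hunk 6: at line 1 remove [nrnzs] add [zijej,gmnju] -> 9 lines: cts bzrqz zijej gmnju naqqh sseti dvzq vyj pnf
Final line count: 9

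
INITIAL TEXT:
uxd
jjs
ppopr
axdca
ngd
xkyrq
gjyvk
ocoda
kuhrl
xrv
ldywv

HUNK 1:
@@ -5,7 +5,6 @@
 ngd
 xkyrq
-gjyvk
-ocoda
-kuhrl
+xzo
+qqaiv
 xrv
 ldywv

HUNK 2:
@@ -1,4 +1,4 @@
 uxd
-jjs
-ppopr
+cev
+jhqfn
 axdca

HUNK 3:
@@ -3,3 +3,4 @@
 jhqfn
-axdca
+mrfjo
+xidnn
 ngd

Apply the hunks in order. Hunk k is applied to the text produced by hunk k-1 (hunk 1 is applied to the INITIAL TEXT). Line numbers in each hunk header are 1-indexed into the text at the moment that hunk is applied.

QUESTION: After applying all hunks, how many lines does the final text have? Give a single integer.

Hunk 1: at line 5 remove [gjyvk,ocoda,kuhrl] add [xzo,qqaiv] -> 10 lines: uxd jjs ppopr axdca ngd xkyrq xzo qqaiv xrv ldywv
Hunk 2: at line 1 remove [jjs,ppopr] add [cev,jhqfn] -> 10 lines: uxd cev jhqfn axdca ngd xkyrq xzo qqaiv xrv ldywv
Hunk 3: at line 3 remove [axdca] add [mrfjo,xidnn] -> 11 lines: uxd cev jhqfn mrfjo xidnn ngd xkyrq xzo qqaiv xrv ldywv
Final line count: 11

Answer: 11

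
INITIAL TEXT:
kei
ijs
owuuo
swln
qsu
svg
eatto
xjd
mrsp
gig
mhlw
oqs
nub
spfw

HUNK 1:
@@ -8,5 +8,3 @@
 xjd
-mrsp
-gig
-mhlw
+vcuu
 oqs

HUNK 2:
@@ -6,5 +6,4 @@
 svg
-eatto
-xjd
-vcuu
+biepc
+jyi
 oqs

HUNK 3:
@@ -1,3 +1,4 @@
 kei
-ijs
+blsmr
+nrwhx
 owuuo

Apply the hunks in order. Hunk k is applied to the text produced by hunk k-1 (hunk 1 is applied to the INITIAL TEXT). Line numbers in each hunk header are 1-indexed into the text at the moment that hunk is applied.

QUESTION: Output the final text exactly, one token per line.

Answer: kei
blsmr
nrwhx
owuuo
swln
qsu
svg
biepc
jyi
oqs
nub
spfw

Derivation:
Hunk 1: at line 8 remove [mrsp,gig,mhlw] add [vcuu] -> 12 lines: kei ijs owuuo swln qsu svg eatto xjd vcuu oqs nub spfw
Hunk 2: at line 6 remove [eatto,xjd,vcuu] add [biepc,jyi] -> 11 lines: kei ijs owuuo swln qsu svg biepc jyi oqs nub spfw
Hunk 3: at line 1 remove [ijs] add [blsmr,nrwhx] -> 12 lines: kei blsmr nrwhx owuuo swln qsu svg biepc jyi oqs nub spfw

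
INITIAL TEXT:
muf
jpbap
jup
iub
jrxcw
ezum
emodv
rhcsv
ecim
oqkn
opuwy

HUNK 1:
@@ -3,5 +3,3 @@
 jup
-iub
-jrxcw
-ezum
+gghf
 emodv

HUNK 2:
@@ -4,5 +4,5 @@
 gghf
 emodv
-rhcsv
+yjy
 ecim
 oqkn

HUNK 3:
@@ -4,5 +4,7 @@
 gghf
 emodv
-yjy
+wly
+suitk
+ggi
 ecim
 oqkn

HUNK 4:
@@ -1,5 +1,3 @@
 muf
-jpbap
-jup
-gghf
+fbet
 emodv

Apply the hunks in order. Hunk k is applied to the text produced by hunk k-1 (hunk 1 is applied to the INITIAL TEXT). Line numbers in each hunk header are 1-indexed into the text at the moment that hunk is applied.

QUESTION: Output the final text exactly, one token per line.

Answer: muf
fbet
emodv
wly
suitk
ggi
ecim
oqkn
opuwy

Derivation:
Hunk 1: at line 3 remove [iub,jrxcw,ezum] add [gghf] -> 9 lines: muf jpbap jup gghf emodv rhcsv ecim oqkn opuwy
Hunk 2: at line 4 remove [rhcsv] add [yjy] -> 9 lines: muf jpbap jup gghf emodv yjy ecim oqkn opuwy
Hunk 3: at line 4 remove [yjy] add [wly,suitk,ggi] -> 11 lines: muf jpbap jup gghf emodv wly suitk ggi ecim oqkn opuwy
Hunk 4: at line 1 remove [jpbap,jup,gghf] add [fbet] -> 9 lines: muf fbet emodv wly suitk ggi ecim oqkn opuwy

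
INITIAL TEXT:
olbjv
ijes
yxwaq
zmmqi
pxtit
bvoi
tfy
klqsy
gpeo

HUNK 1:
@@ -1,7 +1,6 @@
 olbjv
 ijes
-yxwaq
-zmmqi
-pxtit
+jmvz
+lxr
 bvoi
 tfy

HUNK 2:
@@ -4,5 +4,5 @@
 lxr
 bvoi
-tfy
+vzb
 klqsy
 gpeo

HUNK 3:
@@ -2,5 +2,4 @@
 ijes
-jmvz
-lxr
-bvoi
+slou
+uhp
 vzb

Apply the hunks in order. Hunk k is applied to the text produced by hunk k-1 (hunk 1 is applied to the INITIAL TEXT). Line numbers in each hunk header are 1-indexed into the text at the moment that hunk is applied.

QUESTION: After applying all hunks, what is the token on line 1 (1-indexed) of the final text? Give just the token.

Hunk 1: at line 1 remove [yxwaq,zmmqi,pxtit] add [jmvz,lxr] -> 8 lines: olbjv ijes jmvz lxr bvoi tfy klqsy gpeo
Hunk 2: at line 4 remove [tfy] add [vzb] -> 8 lines: olbjv ijes jmvz lxr bvoi vzb klqsy gpeo
Hunk 3: at line 2 remove [jmvz,lxr,bvoi] add [slou,uhp] -> 7 lines: olbjv ijes slou uhp vzb klqsy gpeo
Final line 1: olbjv

Answer: olbjv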